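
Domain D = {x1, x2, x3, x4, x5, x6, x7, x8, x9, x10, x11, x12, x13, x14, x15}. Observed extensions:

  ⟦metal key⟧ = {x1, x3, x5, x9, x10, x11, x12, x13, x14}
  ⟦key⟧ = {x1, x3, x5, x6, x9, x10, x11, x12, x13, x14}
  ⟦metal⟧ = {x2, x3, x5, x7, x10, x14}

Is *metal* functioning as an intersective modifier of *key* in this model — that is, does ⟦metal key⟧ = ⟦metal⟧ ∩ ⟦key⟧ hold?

⟦metal⟧ ∩ ⟦key⟧ = {x2, x3, x5, x7, x10, x14} ∩ {x1, x3, x5, x6, x9, x10, x11, x12, x13, x14} = {x3, x5, x10, x14}
Observed ⟦metal key⟧ = {x1, x3, x5, x9, x10, x11, x12, x13, x14}.
These differ, so the modifier is not intersective in this model.

no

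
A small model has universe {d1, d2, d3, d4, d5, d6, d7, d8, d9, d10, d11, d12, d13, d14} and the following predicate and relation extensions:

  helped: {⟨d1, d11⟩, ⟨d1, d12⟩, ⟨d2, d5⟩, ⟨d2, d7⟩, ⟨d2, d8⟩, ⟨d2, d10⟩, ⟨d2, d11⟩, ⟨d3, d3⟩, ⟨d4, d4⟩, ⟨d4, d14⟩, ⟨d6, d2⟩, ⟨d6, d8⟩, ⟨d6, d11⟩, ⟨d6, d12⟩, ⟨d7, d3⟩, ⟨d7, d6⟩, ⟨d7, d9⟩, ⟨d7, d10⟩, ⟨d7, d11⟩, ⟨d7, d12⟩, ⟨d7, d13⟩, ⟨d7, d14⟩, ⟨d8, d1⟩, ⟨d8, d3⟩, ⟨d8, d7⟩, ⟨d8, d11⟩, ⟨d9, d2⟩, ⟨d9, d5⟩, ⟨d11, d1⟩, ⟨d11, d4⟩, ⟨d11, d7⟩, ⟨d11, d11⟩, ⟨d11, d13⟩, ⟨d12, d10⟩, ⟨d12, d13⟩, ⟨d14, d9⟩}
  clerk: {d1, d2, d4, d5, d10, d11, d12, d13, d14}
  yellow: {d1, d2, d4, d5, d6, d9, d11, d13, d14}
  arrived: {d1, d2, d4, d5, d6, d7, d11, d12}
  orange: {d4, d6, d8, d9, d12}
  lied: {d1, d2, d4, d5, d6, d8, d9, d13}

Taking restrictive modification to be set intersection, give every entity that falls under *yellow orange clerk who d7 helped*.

{ }

⟦who d7 helped⟧ = {x : ⟨d7, x⟩ ∈ ⟦helped⟧} = {d3, d6, d9, d10, d11, d12, d13, d14}
⟦clerk⟧ = {d1, d2, d4, d5, d10, d11, d12, d13, d14}
… ∩ ⟦who d7 helped⟧ = {d1, d2, d4, d5, d10, d11, d12, d13, d14} ∩ {d3, d6, d9, d10, d11, d12, d13, d14} = {d10, d11, d12, d13, d14}
… ∩ ⟦yellow⟧ = {d10, d11, d12, d13, d14} ∩ {d1, d2, d4, d5, d6, d9, d11, d13, d14} = {d11, d13, d14}
… ∩ ⟦orange⟧ = {d11, d13, d14} ∩ {d4, d6, d8, d9, d12} = ∅
So ⟦yellow orange clerk who d7 helped⟧ = { }.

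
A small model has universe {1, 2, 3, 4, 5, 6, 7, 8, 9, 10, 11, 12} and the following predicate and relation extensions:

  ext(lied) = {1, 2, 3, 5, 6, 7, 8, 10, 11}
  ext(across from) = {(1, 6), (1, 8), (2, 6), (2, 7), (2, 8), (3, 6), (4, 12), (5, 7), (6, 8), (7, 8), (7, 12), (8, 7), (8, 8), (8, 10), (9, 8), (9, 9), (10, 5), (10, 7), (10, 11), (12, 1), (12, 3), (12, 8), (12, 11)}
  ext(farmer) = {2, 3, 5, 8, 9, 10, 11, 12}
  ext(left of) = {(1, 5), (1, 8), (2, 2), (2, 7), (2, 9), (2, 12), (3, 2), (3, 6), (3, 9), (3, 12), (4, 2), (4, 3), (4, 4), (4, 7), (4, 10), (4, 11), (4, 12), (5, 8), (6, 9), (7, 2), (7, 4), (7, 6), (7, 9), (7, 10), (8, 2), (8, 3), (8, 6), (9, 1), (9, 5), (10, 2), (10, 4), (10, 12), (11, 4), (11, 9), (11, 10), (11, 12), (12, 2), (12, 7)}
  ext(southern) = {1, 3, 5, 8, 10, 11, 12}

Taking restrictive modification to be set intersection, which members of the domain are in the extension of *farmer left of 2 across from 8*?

{2, 8, 12}

⟦left of 2⟧ = {x : ⟨x, 2⟩ ∈ ⟦left of⟧} = {2, 3, 4, 7, 8, 10, 12}
⟦across from 8⟧ = {x : ⟨x, 8⟩ ∈ ⟦across from⟧} = {1, 2, 6, 7, 8, 9, 12}
⟦farmer⟧ = {2, 3, 5, 8, 9, 10, 11, 12}
… ∩ ⟦left of 2⟧ = {2, 3, 5, 8, 9, 10, 11, 12} ∩ {2, 3, 4, 7, 8, 10, 12} = {2, 3, 8, 10, 12}
… ∩ ⟦across from 8⟧ = {2, 3, 8, 10, 12} ∩ {1, 2, 6, 7, 8, 9, 12} = {2, 8, 12}
So ⟦farmer left of 2 across from 8⟧ = {2, 8, 12}.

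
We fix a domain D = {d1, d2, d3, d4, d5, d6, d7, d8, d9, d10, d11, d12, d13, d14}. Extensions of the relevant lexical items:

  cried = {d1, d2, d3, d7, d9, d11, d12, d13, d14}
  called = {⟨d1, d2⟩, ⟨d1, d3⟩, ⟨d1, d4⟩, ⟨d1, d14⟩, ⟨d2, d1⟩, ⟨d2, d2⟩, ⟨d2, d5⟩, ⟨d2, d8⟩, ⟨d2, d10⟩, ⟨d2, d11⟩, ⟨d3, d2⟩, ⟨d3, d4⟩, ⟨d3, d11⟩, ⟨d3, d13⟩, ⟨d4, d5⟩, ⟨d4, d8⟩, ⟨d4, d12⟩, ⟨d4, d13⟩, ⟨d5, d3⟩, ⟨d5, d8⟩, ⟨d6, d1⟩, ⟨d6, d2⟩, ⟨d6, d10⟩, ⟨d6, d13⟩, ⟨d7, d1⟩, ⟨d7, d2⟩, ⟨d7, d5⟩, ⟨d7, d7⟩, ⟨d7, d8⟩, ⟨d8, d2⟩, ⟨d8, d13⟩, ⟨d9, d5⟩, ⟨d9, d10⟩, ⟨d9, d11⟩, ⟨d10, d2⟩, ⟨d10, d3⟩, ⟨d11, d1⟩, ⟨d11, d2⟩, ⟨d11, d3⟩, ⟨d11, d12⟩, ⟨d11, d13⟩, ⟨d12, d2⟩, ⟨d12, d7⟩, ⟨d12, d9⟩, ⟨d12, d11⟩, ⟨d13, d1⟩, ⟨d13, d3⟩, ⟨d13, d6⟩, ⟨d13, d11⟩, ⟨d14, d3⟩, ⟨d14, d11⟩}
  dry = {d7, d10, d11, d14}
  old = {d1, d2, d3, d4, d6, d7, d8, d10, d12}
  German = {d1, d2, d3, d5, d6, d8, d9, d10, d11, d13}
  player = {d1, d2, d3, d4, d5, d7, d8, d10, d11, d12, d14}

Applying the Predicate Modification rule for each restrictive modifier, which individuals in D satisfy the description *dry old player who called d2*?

⟦who called d2⟧ = {x : ⟨x, d2⟩ ∈ ⟦called⟧} = {d1, d2, d3, d6, d7, d8, d10, d11, d12}
⟦player⟧ = {d1, d2, d3, d4, d5, d7, d8, d10, d11, d12, d14}
… ∩ ⟦who called d2⟧ = {d1, d2, d3, d4, d5, d7, d8, d10, d11, d12, d14} ∩ {d1, d2, d3, d6, d7, d8, d10, d11, d12} = {d1, d2, d3, d7, d8, d10, d11, d12}
… ∩ ⟦dry⟧ = {d1, d2, d3, d7, d8, d10, d11, d12} ∩ {d7, d10, d11, d14} = {d7, d10, d11}
… ∩ ⟦old⟧ = {d7, d10, d11} ∩ {d1, d2, d3, d4, d6, d7, d8, d10, d12} = {d7, d10}
So ⟦dry old player who called d2⟧ = {d7, d10}.

{d7, d10}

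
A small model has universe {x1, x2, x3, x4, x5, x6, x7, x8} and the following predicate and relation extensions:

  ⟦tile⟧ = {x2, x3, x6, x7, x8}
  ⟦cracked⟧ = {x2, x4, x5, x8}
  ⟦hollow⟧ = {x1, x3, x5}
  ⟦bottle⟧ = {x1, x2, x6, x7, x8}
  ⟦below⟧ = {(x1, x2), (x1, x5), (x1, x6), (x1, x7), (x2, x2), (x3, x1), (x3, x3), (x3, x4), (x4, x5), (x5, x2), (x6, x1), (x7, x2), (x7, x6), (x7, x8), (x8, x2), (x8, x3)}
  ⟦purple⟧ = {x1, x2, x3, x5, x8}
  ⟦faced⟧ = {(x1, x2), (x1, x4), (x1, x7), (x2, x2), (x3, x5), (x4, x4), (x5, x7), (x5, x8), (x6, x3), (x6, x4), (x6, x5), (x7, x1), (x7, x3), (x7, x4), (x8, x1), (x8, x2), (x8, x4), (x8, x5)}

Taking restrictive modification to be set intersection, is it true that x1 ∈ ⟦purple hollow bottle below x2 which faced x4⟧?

⟦below x2⟧ = {x : ⟨x, x2⟩ ∈ ⟦below⟧} = {x1, x2, x5, x7, x8}
⟦which faced x4⟧ = {x : ⟨x, x4⟩ ∈ ⟦faced⟧} = {x1, x4, x6, x7, x8}
⟦bottle⟧ = {x1, x2, x6, x7, x8}
… ∩ ⟦below x2⟧ = {x1, x2, x6, x7, x8} ∩ {x1, x2, x5, x7, x8} = {x1, x2, x7, x8}
… ∩ ⟦which faced x4⟧ = {x1, x2, x7, x8} ∩ {x1, x4, x6, x7, x8} = {x1, x7, x8}
… ∩ ⟦purple⟧ = {x1, x7, x8} ∩ {x1, x2, x3, x5, x8} = {x1, x8}
… ∩ ⟦hollow⟧ = {x1, x8} ∩ {x1, x3, x5} = {x1}
⟦purple hollow bottle below x2 which faced x4⟧ = {x1}; x1 ∈ this set.

yes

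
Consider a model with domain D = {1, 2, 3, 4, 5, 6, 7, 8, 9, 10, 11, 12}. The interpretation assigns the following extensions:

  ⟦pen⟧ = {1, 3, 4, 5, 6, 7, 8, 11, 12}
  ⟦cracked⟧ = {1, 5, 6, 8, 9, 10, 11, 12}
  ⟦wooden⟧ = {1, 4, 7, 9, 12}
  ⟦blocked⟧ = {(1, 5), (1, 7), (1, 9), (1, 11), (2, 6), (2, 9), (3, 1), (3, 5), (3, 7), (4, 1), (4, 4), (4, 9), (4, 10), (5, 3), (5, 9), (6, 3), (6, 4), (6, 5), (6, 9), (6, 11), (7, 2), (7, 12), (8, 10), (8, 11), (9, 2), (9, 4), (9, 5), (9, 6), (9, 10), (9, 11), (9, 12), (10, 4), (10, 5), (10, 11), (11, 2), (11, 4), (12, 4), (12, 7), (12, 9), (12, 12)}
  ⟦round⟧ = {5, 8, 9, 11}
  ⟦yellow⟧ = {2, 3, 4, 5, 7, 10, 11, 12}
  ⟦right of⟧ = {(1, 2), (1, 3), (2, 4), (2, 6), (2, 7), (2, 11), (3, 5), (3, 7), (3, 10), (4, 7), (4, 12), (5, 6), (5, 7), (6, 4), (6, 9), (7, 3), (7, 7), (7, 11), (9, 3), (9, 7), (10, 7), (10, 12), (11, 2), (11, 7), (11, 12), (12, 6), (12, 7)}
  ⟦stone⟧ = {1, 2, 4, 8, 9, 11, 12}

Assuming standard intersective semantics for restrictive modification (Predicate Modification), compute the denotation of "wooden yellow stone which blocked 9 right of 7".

{4, 12}

⟦which blocked 9⟧ = {x : ⟨x, 9⟩ ∈ ⟦blocked⟧} = {1, 2, 4, 5, 6, 12}
⟦right of 7⟧ = {x : ⟨x, 7⟩ ∈ ⟦right of⟧} = {2, 3, 4, 5, 7, 9, 10, 11, 12}
⟦stone⟧ = {1, 2, 4, 8, 9, 11, 12}
… ∩ ⟦which blocked 9⟧ = {1, 2, 4, 8, 9, 11, 12} ∩ {1, 2, 4, 5, 6, 12} = {1, 2, 4, 12}
… ∩ ⟦right of 7⟧ = {1, 2, 4, 12} ∩ {2, 3, 4, 5, 7, 9, 10, 11, 12} = {2, 4, 12}
… ∩ ⟦wooden⟧ = {2, 4, 12} ∩ {1, 4, 7, 9, 12} = {4, 12}
… ∩ ⟦yellow⟧ = {4, 12} ∩ {2, 3, 4, 5, 7, 10, 11, 12} = {4, 12}
So ⟦wooden yellow stone which blocked 9 right of 7⟧ = {4, 12}.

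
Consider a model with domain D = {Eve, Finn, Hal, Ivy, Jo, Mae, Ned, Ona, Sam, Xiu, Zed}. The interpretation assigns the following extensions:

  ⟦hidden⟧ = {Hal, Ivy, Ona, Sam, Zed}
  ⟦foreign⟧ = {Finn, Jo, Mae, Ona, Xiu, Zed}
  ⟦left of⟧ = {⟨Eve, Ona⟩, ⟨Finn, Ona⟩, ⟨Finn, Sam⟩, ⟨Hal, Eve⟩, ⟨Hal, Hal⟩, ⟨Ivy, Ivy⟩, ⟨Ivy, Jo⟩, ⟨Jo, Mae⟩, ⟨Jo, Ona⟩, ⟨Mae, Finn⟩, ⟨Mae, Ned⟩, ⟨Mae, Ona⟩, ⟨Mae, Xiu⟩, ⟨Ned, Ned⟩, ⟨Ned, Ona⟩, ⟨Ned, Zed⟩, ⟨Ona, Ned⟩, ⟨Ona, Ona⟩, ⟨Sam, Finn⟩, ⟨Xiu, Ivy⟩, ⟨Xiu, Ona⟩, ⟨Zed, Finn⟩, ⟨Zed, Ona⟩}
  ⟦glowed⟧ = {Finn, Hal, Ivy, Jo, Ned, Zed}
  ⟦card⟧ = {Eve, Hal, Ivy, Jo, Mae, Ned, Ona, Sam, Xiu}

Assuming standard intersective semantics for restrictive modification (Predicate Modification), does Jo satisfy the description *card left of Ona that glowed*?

yes

⟦left of Ona⟧ = {x : ⟨x, Ona⟩ ∈ ⟦left of⟧} = {Eve, Finn, Jo, Mae, Ned, Ona, Xiu, Zed}
⟦that glowed⟧ = ⟦glowed⟧ = {Finn, Hal, Ivy, Jo, Ned, Zed}
⟦card⟧ = {Eve, Hal, Ivy, Jo, Mae, Ned, Ona, Sam, Xiu}
… ∩ ⟦left of Ona⟧ = {Eve, Hal, Ivy, Jo, Mae, Ned, Ona, Sam, Xiu} ∩ {Eve, Finn, Jo, Mae, Ned, Ona, Xiu, Zed} = {Eve, Jo, Mae, Ned, Ona, Xiu}
… ∩ ⟦that glowed⟧ = {Eve, Jo, Mae, Ned, Ona, Xiu} ∩ {Finn, Hal, Ivy, Jo, Ned, Zed} = {Jo, Ned}
⟦card left of Ona that glowed⟧ = {Jo, Ned}; Jo ∈ this set.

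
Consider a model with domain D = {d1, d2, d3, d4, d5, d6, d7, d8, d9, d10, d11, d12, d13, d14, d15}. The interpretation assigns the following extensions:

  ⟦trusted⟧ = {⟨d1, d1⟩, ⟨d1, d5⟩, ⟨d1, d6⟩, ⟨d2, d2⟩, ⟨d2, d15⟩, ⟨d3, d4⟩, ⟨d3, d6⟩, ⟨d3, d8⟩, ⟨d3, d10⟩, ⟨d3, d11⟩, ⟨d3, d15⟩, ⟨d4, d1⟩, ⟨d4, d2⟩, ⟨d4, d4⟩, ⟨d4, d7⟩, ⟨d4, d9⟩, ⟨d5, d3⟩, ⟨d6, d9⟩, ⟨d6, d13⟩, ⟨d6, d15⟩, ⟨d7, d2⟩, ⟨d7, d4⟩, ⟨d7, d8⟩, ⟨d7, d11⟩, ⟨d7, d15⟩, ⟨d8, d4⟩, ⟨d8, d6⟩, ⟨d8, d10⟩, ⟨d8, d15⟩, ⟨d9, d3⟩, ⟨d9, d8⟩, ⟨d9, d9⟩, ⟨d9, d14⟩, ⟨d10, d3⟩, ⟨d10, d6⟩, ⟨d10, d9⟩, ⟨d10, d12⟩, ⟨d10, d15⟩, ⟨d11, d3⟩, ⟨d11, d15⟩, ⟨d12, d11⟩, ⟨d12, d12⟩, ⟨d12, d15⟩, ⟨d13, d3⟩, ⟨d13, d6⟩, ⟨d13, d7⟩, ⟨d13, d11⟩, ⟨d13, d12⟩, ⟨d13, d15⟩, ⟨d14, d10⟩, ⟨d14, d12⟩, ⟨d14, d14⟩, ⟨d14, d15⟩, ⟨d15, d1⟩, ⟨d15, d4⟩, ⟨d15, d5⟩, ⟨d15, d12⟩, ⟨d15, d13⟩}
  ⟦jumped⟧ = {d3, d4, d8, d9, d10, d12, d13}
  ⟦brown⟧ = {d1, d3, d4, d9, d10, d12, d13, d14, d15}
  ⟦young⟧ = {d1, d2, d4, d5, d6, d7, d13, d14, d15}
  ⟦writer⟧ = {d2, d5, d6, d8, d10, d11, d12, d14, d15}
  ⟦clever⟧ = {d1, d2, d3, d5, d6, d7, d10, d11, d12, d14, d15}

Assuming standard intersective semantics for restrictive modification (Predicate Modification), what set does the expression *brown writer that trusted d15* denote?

⟦that trusted d15⟧ = {x : ⟨x, d15⟩ ∈ ⟦trusted⟧} = {d2, d3, d6, d7, d8, d10, d11, d12, d13, d14}
⟦writer⟧ = {d2, d5, d6, d8, d10, d11, d12, d14, d15}
… ∩ ⟦that trusted d15⟧ = {d2, d5, d6, d8, d10, d11, d12, d14, d15} ∩ {d2, d3, d6, d7, d8, d10, d11, d12, d13, d14} = {d2, d6, d8, d10, d11, d12, d14}
… ∩ ⟦brown⟧ = {d2, d6, d8, d10, d11, d12, d14} ∩ {d1, d3, d4, d9, d10, d12, d13, d14, d15} = {d10, d12, d14}
So ⟦brown writer that trusted d15⟧ = {d10, d12, d14}.

{d10, d12, d14}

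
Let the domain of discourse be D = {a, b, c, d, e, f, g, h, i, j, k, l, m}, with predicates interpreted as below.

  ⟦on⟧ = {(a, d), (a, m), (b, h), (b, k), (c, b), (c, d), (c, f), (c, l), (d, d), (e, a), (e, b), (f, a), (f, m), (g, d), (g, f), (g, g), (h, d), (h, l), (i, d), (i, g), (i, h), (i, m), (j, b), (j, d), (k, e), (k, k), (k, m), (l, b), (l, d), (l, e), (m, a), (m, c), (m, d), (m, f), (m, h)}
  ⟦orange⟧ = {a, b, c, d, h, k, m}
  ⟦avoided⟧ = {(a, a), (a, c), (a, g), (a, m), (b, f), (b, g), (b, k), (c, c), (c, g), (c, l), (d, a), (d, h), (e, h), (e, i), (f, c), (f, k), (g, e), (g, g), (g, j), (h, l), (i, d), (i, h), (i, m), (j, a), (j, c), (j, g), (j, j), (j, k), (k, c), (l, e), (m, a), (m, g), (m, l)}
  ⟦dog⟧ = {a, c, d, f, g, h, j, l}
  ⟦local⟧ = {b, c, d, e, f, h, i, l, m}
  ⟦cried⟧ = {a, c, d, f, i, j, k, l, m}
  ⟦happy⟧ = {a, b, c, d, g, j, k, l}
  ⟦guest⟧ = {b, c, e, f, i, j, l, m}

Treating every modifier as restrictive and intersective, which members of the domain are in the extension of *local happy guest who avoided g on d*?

{c}

⟦who avoided g⟧ = {x : ⟨x, g⟩ ∈ ⟦avoided⟧} = {a, b, c, g, j, m}
⟦on d⟧ = {x : ⟨x, d⟩ ∈ ⟦on⟧} = {a, c, d, g, h, i, j, l, m}
⟦guest⟧ = {b, c, e, f, i, j, l, m}
… ∩ ⟦who avoided g⟧ = {b, c, e, f, i, j, l, m} ∩ {a, b, c, g, j, m} = {b, c, j, m}
… ∩ ⟦on d⟧ = {b, c, j, m} ∩ {a, c, d, g, h, i, j, l, m} = {c, j, m}
… ∩ ⟦local⟧ = {c, j, m} ∩ {b, c, d, e, f, h, i, l, m} = {c, m}
… ∩ ⟦happy⟧ = {c, m} ∩ {a, b, c, d, g, j, k, l} = {c}
So ⟦local happy guest who avoided g on d⟧ = {c}.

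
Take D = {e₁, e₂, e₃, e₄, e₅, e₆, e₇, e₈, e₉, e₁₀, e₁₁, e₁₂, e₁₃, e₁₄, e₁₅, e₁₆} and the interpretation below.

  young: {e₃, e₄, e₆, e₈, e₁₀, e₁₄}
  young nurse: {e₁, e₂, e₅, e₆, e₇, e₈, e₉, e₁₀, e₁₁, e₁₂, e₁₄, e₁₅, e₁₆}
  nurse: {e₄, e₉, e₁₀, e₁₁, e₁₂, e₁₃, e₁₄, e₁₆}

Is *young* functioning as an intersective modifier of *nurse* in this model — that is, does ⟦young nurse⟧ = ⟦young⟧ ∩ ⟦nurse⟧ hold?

no

⟦young⟧ ∩ ⟦nurse⟧ = {e₃, e₄, e₆, e₈, e₁₀, e₁₄} ∩ {e₄, e₉, e₁₀, e₁₁, e₁₂, e₁₃, e₁₄, e₁₆} = {e₄, e₁₀, e₁₄}
Observed ⟦young nurse⟧ = {e₁, e₂, e₅, e₆, e₇, e₈, e₉, e₁₀, e₁₁, e₁₂, e₁₄, e₁₅, e₁₆}.
These differ, so the modifier is not intersective in this model.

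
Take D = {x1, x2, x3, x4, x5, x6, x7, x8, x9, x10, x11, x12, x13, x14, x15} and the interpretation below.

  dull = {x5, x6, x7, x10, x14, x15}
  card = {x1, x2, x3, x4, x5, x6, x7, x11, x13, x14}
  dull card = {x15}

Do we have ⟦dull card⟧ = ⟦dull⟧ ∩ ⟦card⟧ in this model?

⟦dull⟧ ∩ ⟦card⟧ = {x5, x6, x7, x10, x14, x15} ∩ {x1, x2, x3, x4, x5, x6, x7, x11, x13, x14} = {x5, x6, x7, x14}
Observed ⟦dull card⟧ = {x15}.
These differ, so the modifier is not intersective in this model.

no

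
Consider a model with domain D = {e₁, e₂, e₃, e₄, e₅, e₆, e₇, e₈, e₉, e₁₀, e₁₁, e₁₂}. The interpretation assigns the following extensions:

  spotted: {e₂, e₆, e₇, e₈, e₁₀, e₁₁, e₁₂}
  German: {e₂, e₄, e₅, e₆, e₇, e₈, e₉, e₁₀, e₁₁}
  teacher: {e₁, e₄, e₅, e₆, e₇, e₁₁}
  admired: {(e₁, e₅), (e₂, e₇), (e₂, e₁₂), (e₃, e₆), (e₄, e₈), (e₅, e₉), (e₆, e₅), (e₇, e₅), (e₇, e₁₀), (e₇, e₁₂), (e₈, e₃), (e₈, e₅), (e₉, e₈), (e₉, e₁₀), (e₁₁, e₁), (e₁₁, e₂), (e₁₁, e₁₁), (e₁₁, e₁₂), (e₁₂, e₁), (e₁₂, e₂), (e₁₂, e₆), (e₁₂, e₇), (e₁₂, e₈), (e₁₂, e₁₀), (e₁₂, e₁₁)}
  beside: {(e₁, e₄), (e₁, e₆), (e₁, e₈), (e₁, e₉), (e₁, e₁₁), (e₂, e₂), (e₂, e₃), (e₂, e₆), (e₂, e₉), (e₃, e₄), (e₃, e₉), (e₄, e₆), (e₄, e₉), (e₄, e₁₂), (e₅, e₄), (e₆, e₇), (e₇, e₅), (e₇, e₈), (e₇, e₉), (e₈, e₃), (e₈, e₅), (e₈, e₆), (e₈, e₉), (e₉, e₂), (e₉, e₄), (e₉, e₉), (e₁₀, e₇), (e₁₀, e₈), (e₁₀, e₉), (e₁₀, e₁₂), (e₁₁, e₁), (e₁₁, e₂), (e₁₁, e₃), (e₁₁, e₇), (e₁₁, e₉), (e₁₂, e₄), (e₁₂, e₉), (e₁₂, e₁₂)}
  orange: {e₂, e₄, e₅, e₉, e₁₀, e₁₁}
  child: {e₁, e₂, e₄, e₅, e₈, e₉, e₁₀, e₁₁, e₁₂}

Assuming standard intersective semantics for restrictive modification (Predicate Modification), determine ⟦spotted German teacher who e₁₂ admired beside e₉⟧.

⟦who e₁₂ admired⟧ = {x : ⟨e₁₂, x⟩ ∈ ⟦admired⟧} = {e₁, e₂, e₆, e₇, e₈, e₁₀, e₁₁}
⟦beside e₉⟧ = {x : ⟨x, e₉⟩ ∈ ⟦beside⟧} = {e₁, e₂, e₃, e₄, e₇, e₈, e₉, e₁₀, e₁₁, e₁₂}
⟦teacher⟧ = {e₁, e₄, e₅, e₆, e₇, e₁₁}
… ∩ ⟦who e₁₂ admired⟧ = {e₁, e₄, e₅, e₆, e₇, e₁₁} ∩ {e₁, e₂, e₆, e₇, e₈, e₁₀, e₁₁} = {e₁, e₆, e₇, e₁₁}
… ∩ ⟦beside e₉⟧ = {e₁, e₆, e₇, e₁₁} ∩ {e₁, e₂, e₃, e₄, e₇, e₈, e₉, e₁₀, e₁₁, e₁₂} = {e₁, e₇, e₁₁}
… ∩ ⟦spotted⟧ = {e₁, e₇, e₁₁} ∩ {e₂, e₆, e₇, e₈, e₁₀, e₁₁, e₁₂} = {e₇, e₁₁}
… ∩ ⟦German⟧ = {e₇, e₁₁} ∩ {e₂, e₄, e₅, e₆, e₇, e₈, e₉, e₁₀, e₁₁} = {e₇, e₁₁}
So ⟦spotted German teacher who e₁₂ admired beside e₉⟧ = {e₇, e₁₁}.

{e₇, e₁₁}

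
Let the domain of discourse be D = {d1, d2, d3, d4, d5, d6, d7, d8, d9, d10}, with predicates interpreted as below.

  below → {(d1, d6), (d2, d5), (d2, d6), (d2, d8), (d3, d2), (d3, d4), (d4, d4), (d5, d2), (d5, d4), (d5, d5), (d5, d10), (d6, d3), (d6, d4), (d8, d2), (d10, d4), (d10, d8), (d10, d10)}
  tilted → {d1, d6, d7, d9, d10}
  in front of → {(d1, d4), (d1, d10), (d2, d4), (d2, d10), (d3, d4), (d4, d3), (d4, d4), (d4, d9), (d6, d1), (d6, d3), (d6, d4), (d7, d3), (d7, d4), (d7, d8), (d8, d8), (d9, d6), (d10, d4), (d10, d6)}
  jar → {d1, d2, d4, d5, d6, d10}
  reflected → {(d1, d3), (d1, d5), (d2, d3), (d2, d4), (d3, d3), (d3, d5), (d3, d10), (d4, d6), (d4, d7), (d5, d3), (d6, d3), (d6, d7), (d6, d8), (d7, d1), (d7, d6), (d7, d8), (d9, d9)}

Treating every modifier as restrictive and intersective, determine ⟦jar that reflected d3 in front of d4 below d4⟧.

{d6}

⟦that reflected d3⟧ = {x : ⟨x, d3⟩ ∈ ⟦reflected⟧} = {d1, d2, d3, d5, d6}
⟦in front of d4⟧ = {x : ⟨x, d4⟩ ∈ ⟦in front of⟧} = {d1, d2, d3, d4, d6, d7, d10}
⟦below d4⟧ = {x : ⟨x, d4⟩ ∈ ⟦below⟧} = {d3, d4, d5, d6, d10}
⟦jar⟧ = {d1, d2, d4, d5, d6, d10}
… ∩ ⟦that reflected d3⟧ = {d1, d2, d4, d5, d6, d10} ∩ {d1, d2, d3, d5, d6} = {d1, d2, d5, d6}
… ∩ ⟦in front of d4⟧ = {d1, d2, d5, d6} ∩ {d1, d2, d3, d4, d6, d7, d10} = {d1, d2, d6}
… ∩ ⟦below d4⟧ = {d1, d2, d6} ∩ {d3, d4, d5, d6, d10} = {d6}
So ⟦jar that reflected d3 in front of d4 below d4⟧ = {d6}.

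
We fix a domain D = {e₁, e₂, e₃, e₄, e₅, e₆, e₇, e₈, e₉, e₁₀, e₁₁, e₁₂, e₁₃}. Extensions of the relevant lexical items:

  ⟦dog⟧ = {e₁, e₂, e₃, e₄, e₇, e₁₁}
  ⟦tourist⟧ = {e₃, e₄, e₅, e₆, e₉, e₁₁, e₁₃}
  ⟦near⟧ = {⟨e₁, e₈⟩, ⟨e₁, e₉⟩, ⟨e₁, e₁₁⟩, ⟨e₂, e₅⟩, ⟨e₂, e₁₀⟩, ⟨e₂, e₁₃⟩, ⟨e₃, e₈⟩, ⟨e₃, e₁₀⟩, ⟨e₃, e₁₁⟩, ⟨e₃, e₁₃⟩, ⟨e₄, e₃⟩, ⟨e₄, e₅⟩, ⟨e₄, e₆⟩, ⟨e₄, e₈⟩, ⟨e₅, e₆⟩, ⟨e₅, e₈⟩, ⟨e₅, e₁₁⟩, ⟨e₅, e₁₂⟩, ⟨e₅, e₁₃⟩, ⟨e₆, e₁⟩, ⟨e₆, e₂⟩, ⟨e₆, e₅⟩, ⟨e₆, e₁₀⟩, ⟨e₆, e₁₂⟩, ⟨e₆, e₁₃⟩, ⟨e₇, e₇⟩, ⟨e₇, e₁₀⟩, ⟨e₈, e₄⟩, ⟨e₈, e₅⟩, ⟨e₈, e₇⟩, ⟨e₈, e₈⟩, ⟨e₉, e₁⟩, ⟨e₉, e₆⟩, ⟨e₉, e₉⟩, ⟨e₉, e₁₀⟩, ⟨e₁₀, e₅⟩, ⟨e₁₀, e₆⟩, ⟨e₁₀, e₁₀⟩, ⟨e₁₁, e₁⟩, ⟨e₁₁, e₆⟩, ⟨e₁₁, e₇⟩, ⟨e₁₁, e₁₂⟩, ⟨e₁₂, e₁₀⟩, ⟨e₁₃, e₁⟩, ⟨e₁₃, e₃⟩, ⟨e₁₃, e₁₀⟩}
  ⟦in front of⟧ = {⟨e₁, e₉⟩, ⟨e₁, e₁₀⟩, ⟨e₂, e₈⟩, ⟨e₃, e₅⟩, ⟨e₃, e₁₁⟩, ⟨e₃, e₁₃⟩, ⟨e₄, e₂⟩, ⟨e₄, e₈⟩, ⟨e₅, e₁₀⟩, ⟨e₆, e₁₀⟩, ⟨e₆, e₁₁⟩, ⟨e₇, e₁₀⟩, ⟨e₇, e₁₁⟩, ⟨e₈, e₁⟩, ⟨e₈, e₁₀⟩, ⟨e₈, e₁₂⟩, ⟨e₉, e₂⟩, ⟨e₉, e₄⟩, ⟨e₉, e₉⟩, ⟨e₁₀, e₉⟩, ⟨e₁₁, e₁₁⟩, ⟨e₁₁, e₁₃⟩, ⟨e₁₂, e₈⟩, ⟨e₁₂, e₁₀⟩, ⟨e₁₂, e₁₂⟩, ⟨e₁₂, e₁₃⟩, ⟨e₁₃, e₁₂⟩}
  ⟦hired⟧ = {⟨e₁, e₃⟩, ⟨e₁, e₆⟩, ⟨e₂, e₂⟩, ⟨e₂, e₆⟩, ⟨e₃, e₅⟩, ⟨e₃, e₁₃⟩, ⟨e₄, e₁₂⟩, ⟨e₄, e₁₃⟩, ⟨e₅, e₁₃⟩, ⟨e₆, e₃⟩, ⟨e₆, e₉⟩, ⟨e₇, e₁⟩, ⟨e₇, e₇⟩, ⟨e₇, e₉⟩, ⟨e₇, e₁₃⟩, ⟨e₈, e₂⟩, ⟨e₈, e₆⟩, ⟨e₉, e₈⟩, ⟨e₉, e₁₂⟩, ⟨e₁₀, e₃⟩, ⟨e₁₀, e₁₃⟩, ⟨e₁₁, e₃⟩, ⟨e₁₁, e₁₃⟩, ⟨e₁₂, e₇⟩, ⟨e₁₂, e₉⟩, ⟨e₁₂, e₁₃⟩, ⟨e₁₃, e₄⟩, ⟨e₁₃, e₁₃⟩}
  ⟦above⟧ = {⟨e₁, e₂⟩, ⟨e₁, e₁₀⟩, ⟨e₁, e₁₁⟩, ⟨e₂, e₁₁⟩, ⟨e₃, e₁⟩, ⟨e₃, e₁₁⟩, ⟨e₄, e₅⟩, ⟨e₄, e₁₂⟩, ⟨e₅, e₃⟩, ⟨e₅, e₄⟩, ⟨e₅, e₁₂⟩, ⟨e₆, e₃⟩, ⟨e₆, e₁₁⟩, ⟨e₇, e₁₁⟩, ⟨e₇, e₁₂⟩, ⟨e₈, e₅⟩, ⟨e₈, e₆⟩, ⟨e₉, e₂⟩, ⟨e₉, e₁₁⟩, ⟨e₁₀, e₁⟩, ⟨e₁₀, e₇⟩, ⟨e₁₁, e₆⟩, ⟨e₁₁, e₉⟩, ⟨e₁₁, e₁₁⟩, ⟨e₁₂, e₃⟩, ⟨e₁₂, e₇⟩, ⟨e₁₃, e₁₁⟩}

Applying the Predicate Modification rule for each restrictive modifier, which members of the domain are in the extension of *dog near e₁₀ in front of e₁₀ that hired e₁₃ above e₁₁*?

⟦near e₁₀⟧ = {x : ⟨x, e₁₀⟩ ∈ ⟦near⟧} = {e₂, e₃, e₆, e₇, e₉, e₁₀, e₁₂, e₁₃}
⟦in front of e₁₀⟧ = {x : ⟨x, e₁₀⟩ ∈ ⟦in front of⟧} = {e₁, e₅, e₆, e₇, e₈, e₁₂}
⟦that hired e₁₃⟧ = {x : ⟨x, e₁₃⟩ ∈ ⟦hired⟧} = {e₃, e₄, e₅, e₇, e₁₀, e₁₁, e₁₂, e₁₃}
⟦above e₁₁⟧ = {x : ⟨x, e₁₁⟩ ∈ ⟦above⟧} = {e₁, e₂, e₃, e₆, e₇, e₉, e₁₁, e₁₃}
⟦dog⟧ = {e₁, e₂, e₃, e₄, e₇, e₁₁}
… ∩ ⟦near e₁₀⟧ = {e₁, e₂, e₃, e₄, e₇, e₁₁} ∩ {e₂, e₃, e₆, e₇, e₉, e₁₀, e₁₂, e₁₃} = {e₂, e₃, e₇}
… ∩ ⟦in front of e₁₀⟧ = {e₂, e₃, e₇} ∩ {e₁, e₅, e₆, e₇, e₈, e₁₂} = {e₇}
… ∩ ⟦that hired e₁₃⟧ = {e₇} ∩ {e₃, e₄, e₅, e₇, e₁₀, e₁₁, e₁₂, e₁₃} = {e₇}
… ∩ ⟦above e₁₁⟧ = {e₇} ∩ {e₁, e₂, e₃, e₆, e₇, e₉, e₁₁, e₁₃} = {e₇}
So ⟦dog near e₁₀ in front of e₁₀ that hired e₁₃ above e₁₁⟧ = {e₇}.

{e₇}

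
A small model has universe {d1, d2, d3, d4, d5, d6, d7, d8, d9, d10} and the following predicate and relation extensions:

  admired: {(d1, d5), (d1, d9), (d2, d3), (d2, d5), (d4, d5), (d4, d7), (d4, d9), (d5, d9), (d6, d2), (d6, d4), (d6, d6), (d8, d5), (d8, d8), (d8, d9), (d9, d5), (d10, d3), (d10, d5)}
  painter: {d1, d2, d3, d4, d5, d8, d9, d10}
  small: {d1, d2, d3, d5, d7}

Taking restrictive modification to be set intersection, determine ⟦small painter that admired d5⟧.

⟦that admired d5⟧ = {x : ⟨x, d5⟩ ∈ ⟦admired⟧} = {d1, d2, d4, d8, d9, d10}
⟦painter⟧ = {d1, d2, d3, d4, d5, d8, d9, d10}
… ∩ ⟦that admired d5⟧ = {d1, d2, d3, d4, d5, d8, d9, d10} ∩ {d1, d2, d4, d8, d9, d10} = {d1, d2, d4, d8, d9, d10}
… ∩ ⟦small⟧ = {d1, d2, d4, d8, d9, d10} ∩ {d1, d2, d3, d5, d7} = {d1, d2}
So ⟦small painter that admired d5⟧ = {d1, d2}.

{d1, d2}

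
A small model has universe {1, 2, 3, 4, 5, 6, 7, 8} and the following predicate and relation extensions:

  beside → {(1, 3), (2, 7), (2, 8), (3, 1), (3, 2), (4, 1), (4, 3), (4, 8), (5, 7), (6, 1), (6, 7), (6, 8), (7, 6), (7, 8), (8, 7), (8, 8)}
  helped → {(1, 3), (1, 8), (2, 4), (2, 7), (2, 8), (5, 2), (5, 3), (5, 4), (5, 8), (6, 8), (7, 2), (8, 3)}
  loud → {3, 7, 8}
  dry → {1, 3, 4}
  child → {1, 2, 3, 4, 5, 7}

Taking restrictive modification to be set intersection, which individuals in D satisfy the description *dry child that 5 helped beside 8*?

{4}

⟦that 5 helped⟧ = {x : ⟨5, x⟩ ∈ ⟦helped⟧} = {2, 3, 4, 8}
⟦beside 8⟧ = {x : ⟨x, 8⟩ ∈ ⟦beside⟧} = {2, 4, 6, 7, 8}
⟦child⟧ = {1, 2, 3, 4, 5, 7}
… ∩ ⟦that 5 helped⟧ = {1, 2, 3, 4, 5, 7} ∩ {2, 3, 4, 8} = {2, 3, 4}
… ∩ ⟦beside 8⟧ = {2, 3, 4} ∩ {2, 4, 6, 7, 8} = {2, 4}
… ∩ ⟦dry⟧ = {2, 4} ∩ {1, 3, 4} = {4}
So ⟦dry child that 5 helped beside 8⟧ = {4}.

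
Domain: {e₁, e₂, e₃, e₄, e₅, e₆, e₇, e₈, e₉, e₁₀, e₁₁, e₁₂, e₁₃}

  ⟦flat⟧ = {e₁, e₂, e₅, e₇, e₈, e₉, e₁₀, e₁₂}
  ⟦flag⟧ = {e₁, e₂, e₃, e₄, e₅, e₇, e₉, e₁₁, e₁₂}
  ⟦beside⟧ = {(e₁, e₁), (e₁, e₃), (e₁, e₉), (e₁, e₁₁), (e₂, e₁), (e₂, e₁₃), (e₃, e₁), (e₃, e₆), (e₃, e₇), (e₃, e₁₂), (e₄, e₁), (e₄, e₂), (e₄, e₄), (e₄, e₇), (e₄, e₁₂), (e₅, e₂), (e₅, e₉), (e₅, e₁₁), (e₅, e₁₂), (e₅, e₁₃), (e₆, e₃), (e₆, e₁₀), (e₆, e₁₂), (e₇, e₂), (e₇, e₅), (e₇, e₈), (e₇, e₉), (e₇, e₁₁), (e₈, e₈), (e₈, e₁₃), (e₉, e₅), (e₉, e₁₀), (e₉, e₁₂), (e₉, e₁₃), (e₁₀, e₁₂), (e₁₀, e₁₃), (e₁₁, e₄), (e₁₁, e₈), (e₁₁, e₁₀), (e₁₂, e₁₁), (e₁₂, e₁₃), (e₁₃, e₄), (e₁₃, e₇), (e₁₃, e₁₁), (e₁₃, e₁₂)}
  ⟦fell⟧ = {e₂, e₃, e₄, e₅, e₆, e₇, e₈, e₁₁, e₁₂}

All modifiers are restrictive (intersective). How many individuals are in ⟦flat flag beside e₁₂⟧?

2

⟦beside e₁₂⟧ = {x : ⟨x, e₁₂⟩ ∈ ⟦beside⟧} = {e₃, e₄, e₅, e₆, e₉, e₁₀, e₁₃}
⟦flag⟧ = {e₁, e₂, e₃, e₄, e₅, e₇, e₉, e₁₁, e₁₂}
… ∩ ⟦beside e₁₂⟧ = {e₁, e₂, e₃, e₄, e₅, e₇, e₉, e₁₁, e₁₂} ∩ {e₃, e₄, e₅, e₆, e₉, e₁₀, e₁₃} = {e₃, e₄, e₅, e₉}
… ∩ ⟦flat⟧ = {e₃, e₄, e₅, e₉} ∩ {e₁, e₂, e₅, e₇, e₈, e₉, e₁₀, e₁₂} = {e₅, e₉}
⟦flat flag beside e₁₂⟧ = {e₅, e₉}, so the cardinality is 2.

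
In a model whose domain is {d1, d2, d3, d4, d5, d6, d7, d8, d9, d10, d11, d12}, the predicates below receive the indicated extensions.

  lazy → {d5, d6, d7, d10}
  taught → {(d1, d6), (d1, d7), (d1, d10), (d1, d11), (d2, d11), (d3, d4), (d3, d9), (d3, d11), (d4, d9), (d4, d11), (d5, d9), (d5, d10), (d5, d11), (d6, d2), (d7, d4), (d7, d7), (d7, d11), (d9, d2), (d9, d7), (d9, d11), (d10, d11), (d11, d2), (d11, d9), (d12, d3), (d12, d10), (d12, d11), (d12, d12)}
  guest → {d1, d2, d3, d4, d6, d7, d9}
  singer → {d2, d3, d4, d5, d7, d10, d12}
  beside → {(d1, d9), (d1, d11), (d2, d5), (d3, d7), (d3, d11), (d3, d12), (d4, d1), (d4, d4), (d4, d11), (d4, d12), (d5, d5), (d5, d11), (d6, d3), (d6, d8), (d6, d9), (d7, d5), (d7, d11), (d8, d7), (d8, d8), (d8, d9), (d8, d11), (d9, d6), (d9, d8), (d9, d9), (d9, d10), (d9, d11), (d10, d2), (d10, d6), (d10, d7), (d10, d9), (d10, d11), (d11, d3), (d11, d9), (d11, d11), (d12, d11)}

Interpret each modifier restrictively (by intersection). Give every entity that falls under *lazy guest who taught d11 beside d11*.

⟦who taught d11⟧ = {x : ⟨x, d11⟩ ∈ ⟦taught⟧} = {d1, d2, d3, d4, d5, d7, d9, d10, d12}
⟦beside d11⟧ = {x : ⟨x, d11⟩ ∈ ⟦beside⟧} = {d1, d3, d4, d5, d7, d8, d9, d10, d11, d12}
⟦guest⟧ = {d1, d2, d3, d4, d6, d7, d9}
… ∩ ⟦who taught d11⟧ = {d1, d2, d3, d4, d6, d7, d9} ∩ {d1, d2, d3, d4, d5, d7, d9, d10, d12} = {d1, d2, d3, d4, d7, d9}
… ∩ ⟦beside d11⟧ = {d1, d2, d3, d4, d7, d9} ∩ {d1, d3, d4, d5, d7, d8, d9, d10, d11, d12} = {d1, d3, d4, d7, d9}
… ∩ ⟦lazy⟧ = {d1, d3, d4, d7, d9} ∩ {d5, d6, d7, d10} = {d7}
So ⟦lazy guest who taught d11 beside d11⟧ = {d7}.

{d7}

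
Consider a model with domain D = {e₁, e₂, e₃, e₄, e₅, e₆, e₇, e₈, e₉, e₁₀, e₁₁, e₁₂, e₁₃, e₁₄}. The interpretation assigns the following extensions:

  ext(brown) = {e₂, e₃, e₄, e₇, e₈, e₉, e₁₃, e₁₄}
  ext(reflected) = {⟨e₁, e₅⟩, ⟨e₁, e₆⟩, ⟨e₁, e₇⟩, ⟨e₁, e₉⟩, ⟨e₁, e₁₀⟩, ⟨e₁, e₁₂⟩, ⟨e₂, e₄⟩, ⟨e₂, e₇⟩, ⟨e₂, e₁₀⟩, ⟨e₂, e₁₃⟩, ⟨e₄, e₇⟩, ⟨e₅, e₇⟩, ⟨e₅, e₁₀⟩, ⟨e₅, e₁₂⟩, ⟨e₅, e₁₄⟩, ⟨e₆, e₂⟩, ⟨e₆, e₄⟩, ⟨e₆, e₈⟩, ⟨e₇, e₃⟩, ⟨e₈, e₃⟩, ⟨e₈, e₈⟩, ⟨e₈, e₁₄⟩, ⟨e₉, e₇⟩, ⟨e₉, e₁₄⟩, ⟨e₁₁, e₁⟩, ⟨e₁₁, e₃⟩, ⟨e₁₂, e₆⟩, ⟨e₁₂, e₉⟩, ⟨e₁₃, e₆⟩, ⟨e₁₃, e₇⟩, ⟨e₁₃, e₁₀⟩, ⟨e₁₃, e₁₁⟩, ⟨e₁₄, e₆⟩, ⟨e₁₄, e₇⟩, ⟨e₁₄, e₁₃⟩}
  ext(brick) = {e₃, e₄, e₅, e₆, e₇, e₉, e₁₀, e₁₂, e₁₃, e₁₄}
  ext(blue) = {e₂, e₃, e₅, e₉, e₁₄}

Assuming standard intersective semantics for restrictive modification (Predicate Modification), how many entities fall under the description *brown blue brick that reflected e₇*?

⟦that reflected e₇⟧ = {x : ⟨x, e₇⟩ ∈ ⟦reflected⟧} = {e₁, e₂, e₄, e₅, e₉, e₁₃, e₁₄}
⟦brick⟧ = {e₃, e₄, e₅, e₆, e₇, e₉, e₁₀, e₁₂, e₁₃, e₁₄}
… ∩ ⟦that reflected e₇⟧ = {e₃, e₄, e₅, e₆, e₇, e₉, e₁₀, e₁₂, e₁₃, e₁₄} ∩ {e₁, e₂, e₄, e₅, e₉, e₁₃, e₁₄} = {e₄, e₅, e₉, e₁₃, e₁₄}
… ∩ ⟦brown⟧ = {e₄, e₅, e₉, e₁₃, e₁₄} ∩ {e₂, e₃, e₄, e₇, e₈, e₉, e₁₃, e₁₄} = {e₄, e₉, e₁₃, e₁₄}
… ∩ ⟦blue⟧ = {e₄, e₉, e₁₃, e₁₄} ∩ {e₂, e₃, e₅, e₉, e₁₄} = {e₉, e₁₄}
⟦brown blue brick that reflected e₇⟧ = {e₉, e₁₄}, so the cardinality is 2.

2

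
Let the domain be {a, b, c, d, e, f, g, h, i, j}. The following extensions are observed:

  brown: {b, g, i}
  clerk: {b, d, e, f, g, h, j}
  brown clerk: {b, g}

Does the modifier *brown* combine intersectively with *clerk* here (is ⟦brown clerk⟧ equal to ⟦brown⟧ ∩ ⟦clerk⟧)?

⟦brown⟧ ∩ ⟦clerk⟧ = {b, g, i} ∩ {b, d, e, f, g, h, j} = {b, g}
Observed ⟦brown clerk⟧ = {b, g}.
These coincide, so the modifier is intersective here.

yes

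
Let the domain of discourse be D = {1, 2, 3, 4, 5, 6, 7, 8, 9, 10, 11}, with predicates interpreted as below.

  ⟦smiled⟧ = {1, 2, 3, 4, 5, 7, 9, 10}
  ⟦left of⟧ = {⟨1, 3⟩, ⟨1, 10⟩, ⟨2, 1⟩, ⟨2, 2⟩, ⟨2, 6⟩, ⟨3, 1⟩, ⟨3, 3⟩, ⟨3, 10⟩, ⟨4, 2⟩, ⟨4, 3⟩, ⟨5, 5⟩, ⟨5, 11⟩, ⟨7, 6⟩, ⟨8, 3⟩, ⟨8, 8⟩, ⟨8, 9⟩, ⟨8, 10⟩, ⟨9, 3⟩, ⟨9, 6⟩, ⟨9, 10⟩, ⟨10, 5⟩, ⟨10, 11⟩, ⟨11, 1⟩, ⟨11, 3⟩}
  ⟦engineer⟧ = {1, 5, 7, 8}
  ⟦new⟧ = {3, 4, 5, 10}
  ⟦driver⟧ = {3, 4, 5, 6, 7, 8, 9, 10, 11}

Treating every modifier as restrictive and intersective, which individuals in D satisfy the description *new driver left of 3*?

⟦left of 3⟧ = {x : ⟨x, 3⟩ ∈ ⟦left of⟧} = {1, 3, 4, 8, 9, 11}
⟦driver⟧ = {3, 4, 5, 6, 7, 8, 9, 10, 11}
… ∩ ⟦left of 3⟧ = {3, 4, 5, 6, 7, 8, 9, 10, 11} ∩ {1, 3, 4, 8, 9, 11} = {3, 4, 8, 9, 11}
… ∩ ⟦new⟧ = {3, 4, 8, 9, 11} ∩ {3, 4, 5, 10} = {3, 4}
So ⟦new driver left of 3⟧ = {3, 4}.

{3, 4}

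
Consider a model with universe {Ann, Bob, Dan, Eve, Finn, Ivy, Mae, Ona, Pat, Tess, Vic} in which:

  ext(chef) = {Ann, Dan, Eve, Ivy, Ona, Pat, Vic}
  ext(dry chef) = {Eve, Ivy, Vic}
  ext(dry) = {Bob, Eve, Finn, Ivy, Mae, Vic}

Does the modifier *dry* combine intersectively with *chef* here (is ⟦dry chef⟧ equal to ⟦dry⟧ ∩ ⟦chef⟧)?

⟦dry⟧ ∩ ⟦chef⟧ = {Bob, Eve, Finn, Ivy, Mae, Vic} ∩ {Ann, Dan, Eve, Ivy, Ona, Pat, Vic} = {Eve, Ivy, Vic}
Observed ⟦dry chef⟧ = {Eve, Ivy, Vic}.
These coincide, so the modifier is intersective here.

yes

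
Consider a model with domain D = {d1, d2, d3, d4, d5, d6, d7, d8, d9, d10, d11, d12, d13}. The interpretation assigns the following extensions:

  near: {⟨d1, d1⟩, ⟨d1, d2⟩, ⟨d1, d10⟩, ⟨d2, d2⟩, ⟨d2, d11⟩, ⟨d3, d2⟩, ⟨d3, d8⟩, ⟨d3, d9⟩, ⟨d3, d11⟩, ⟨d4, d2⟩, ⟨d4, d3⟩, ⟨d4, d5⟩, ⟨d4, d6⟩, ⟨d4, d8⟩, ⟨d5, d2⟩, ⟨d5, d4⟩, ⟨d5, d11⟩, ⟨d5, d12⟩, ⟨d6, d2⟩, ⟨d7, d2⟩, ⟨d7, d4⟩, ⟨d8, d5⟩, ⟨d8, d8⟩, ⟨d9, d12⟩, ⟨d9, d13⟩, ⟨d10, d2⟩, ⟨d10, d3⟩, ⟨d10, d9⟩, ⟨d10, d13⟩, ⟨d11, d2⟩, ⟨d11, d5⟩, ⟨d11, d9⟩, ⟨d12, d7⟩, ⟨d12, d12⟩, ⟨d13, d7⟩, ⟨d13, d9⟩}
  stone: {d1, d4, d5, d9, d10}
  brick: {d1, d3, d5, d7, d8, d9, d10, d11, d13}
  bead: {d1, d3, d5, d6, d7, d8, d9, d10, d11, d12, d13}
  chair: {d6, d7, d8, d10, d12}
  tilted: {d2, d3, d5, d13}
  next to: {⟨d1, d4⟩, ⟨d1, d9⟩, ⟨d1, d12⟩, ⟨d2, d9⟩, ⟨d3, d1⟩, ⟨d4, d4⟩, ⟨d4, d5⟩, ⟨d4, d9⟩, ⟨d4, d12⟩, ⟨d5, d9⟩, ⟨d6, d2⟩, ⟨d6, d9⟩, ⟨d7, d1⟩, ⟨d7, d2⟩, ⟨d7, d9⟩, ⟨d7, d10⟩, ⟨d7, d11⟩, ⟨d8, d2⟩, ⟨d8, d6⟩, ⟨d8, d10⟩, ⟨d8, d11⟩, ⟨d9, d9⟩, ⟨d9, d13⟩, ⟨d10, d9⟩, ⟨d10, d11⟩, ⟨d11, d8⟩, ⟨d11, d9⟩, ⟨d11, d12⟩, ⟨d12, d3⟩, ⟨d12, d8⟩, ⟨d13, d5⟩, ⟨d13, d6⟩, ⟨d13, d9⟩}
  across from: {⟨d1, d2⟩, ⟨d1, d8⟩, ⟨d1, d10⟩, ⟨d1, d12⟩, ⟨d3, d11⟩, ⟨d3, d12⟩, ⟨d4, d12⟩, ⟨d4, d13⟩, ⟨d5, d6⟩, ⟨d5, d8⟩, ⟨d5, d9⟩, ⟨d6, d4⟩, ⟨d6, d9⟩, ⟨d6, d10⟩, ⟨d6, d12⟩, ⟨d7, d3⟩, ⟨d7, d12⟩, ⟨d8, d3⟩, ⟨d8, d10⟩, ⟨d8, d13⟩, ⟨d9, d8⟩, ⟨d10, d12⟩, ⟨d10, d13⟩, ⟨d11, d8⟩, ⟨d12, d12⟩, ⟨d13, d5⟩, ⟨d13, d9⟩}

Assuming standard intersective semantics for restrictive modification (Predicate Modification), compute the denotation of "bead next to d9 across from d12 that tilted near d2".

{}

⟦next to d9⟧ = {x : ⟨x, d9⟩ ∈ ⟦next to⟧} = {d1, d2, d4, d5, d6, d7, d9, d10, d11, d13}
⟦across from d12⟧ = {x : ⟨x, d12⟩ ∈ ⟦across from⟧} = {d1, d3, d4, d6, d7, d10, d12}
⟦that tilted⟧ = ⟦tilted⟧ = {d2, d3, d5, d13}
⟦near d2⟧ = {x : ⟨x, d2⟩ ∈ ⟦near⟧} = {d1, d2, d3, d4, d5, d6, d7, d10, d11}
⟦bead⟧ = {d1, d3, d5, d6, d7, d8, d9, d10, d11, d12, d13}
… ∩ ⟦next to d9⟧ = {d1, d3, d5, d6, d7, d8, d9, d10, d11, d12, d13} ∩ {d1, d2, d4, d5, d6, d7, d9, d10, d11, d13} = {d1, d5, d6, d7, d9, d10, d11, d13}
… ∩ ⟦across from d12⟧ = {d1, d5, d6, d7, d9, d10, d11, d13} ∩ {d1, d3, d4, d6, d7, d10, d12} = {d1, d6, d7, d10}
… ∩ ⟦that tilted⟧ = {d1, d6, d7, d10} ∩ {d2, d3, d5, d13} = ∅
… ∩ ⟦near d2⟧ = ∅ ∩ {d1, d2, d3, d4, d5, d6, d7, d10, d11} = ∅
So ⟦bead next to d9 across from d12 that tilted near d2⟧ = {}.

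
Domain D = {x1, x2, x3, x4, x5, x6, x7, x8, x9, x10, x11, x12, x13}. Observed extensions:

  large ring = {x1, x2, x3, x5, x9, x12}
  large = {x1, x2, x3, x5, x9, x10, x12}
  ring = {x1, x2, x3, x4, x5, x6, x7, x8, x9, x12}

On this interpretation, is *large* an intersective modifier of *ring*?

yes

⟦large⟧ ∩ ⟦ring⟧ = {x1, x2, x3, x5, x9, x10, x12} ∩ {x1, x2, x3, x4, x5, x6, x7, x8, x9, x12} = {x1, x2, x3, x5, x9, x12}
Observed ⟦large ring⟧ = {x1, x2, x3, x5, x9, x12}.
These coincide, so the modifier is intersective here.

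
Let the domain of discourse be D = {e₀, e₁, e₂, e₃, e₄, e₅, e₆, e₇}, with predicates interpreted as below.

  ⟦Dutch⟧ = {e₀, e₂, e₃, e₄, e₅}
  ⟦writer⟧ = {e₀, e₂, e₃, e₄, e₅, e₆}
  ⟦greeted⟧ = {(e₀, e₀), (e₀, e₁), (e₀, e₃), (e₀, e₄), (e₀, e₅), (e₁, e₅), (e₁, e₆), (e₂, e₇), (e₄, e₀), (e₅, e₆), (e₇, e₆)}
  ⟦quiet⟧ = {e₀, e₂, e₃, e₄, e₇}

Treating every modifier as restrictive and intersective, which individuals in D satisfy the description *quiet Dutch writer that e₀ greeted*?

{e₀, e₃, e₄}

⟦that e₀ greeted⟧ = {x : ⟨e₀, x⟩ ∈ ⟦greeted⟧} = {e₀, e₁, e₃, e₄, e₅}
⟦writer⟧ = {e₀, e₂, e₃, e₄, e₅, e₆}
… ∩ ⟦that e₀ greeted⟧ = {e₀, e₂, e₃, e₄, e₅, e₆} ∩ {e₀, e₁, e₃, e₄, e₅} = {e₀, e₃, e₄, e₅}
… ∩ ⟦quiet⟧ = {e₀, e₃, e₄, e₅} ∩ {e₀, e₂, e₃, e₄, e₇} = {e₀, e₃, e₄}
… ∩ ⟦Dutch⟧ = {e₀, e₃, e₄} ∩ {e₀, e₂, e₃, e₄, e₅} = {e₀, e₃, e₄}
So ⟦quiet Dutch writer that e₀ greeted⟧ = {e₀, e₃, e₄}.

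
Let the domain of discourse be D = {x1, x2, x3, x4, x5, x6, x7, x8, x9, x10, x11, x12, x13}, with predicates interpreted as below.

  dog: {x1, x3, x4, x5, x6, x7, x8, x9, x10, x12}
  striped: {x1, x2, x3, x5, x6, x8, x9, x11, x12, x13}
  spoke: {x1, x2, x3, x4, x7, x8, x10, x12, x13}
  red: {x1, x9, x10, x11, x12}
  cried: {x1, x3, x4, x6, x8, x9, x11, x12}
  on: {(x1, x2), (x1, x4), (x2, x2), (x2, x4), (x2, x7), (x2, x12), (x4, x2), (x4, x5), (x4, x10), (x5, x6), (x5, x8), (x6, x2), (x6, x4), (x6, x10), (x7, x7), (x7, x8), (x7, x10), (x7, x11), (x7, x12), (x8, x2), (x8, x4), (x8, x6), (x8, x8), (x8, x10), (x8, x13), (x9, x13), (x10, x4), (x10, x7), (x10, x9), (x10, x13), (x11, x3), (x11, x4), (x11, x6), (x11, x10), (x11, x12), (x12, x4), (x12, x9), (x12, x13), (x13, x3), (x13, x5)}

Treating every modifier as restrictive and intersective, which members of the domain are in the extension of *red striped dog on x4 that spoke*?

⟦on x4⟧ = {x : ⟨x, x4⟩ ∈ ⟦on⟧} = {x1, x2, x6, x8, x10, x11, x12}
⟦that spoke⟧ = ⟦spoke⟧ = {x1, x2, x3, x4, x7, x8, x10, x12, x13}
⟦dog⟧ = {x1, x3, x4, x5, x6, x7, x8, x9, x10, x12}
… ∩ ⟦on x4⟧ = {x1, x3, x4, x5, x6, x7, x8, x9, x10, x12} ∩ {x1, x2, x6, x8, x10, x11, x12} = {x1, x6, x8, x10, x12}
… ∩ ⟦that spoke⟧ = {x1, x6, x8, x10, x12} ∩ {x1, x2, x3, x4, x7, x8, x10, x12, x13} = {x1, x8, x10, x12}
… ∩ ⟦red⟧ = {x1, x8, x10, x12} ∩ {x1, x9, x10, x11, x12} = {x1, x10, x12}
… ∩ ⟦striped⟧ = {x1, x10, x12} ∩ {x1, x2, x3, x5, x6, x8, x9, x11, x12, x13} = {x1, x12}
So ⟦red striped dog on x4 that spoke⟧ = {x1, x12}.

{x1, x12}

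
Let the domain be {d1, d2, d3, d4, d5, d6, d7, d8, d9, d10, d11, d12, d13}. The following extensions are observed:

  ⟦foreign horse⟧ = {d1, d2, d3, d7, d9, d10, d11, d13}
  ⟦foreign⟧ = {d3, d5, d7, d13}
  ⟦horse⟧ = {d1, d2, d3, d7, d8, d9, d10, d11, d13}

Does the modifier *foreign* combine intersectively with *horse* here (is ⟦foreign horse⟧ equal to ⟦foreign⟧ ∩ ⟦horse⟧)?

⟦foreign⟧ ∩ ⟦horse⟧ = {d3, d5, d7, d13} ∩ {d1, d2, d3, d7, d8, d9, d10, d11, d13} = {d3, d7, d13}
Observed ⟦foreign horse⟧ = {d1, d2, d3, d7, d9, d10, d11, d13}.
These differ, so the modifier is not intersective in this model.

no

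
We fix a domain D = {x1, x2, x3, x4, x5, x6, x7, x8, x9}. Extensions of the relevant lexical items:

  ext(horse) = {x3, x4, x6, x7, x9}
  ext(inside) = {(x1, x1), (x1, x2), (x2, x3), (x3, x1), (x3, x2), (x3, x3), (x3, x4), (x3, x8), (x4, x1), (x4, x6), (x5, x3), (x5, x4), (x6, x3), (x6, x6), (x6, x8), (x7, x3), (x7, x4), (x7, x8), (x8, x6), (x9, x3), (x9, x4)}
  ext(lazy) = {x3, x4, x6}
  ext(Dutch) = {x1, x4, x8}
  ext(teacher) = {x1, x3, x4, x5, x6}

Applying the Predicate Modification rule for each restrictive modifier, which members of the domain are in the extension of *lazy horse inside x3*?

{x3, x6}

⟦inside x3⟧ = {x : ⟨x, x3⟩ ∈ ⟦inside⟧} = {x2, x3, x5, x6, x7, x9}
⟦horse⟧ = {x3, x4, x6, x7, x9}
… ∩ ⟦inside x3⟧ = {x3, x4, x6, x7, x9} ∩ {x2, x3, x5, x6, x7, x9} = {x3, x6, x7, x9}
… ∩ ⟦lazy⟧ = {x3, x6, x7, x9} ∩ {x3, x4, x6} = {x3, x6}
So ⟦lazy horse inside x3⟧ = {x3, x6}.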